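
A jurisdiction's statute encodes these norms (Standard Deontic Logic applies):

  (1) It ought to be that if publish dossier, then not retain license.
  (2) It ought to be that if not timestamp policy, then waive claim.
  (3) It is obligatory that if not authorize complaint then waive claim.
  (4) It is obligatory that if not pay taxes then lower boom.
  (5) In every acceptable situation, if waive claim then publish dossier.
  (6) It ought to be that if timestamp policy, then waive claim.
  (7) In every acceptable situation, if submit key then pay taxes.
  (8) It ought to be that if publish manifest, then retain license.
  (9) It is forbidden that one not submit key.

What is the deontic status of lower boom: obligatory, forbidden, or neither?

Neither

Premise 4 is O(¬pay_taxes → lower_boom), but O(¬pay_taxes) is not derivable from the premises, so it does not yield O(lower_boom).
No premise or chain of K-axiom applications forces O(lower_boom), and none forces O(¬lower_boom). So lower_boom is neither obligatory nor forbidden under these norms.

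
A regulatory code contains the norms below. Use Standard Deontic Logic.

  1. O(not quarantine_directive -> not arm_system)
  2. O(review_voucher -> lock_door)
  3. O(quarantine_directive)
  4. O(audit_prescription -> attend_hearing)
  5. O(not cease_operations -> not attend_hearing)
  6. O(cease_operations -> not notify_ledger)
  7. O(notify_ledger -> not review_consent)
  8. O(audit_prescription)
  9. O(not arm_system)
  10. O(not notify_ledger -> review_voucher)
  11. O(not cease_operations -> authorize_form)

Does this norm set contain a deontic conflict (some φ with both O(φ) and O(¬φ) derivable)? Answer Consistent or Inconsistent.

Consistent

Premise 1 is O(not quarantine_directive -> not arm_system); even if O(not arm_system) held, inferring O(not quarantine_directive) would be affirming the consequent — invalid.
So O(not quarantine_directive) is not derivable, and the apparent clash with O(quarantine_directive) does not arise.
A world satisfying every obligation exists (e.g. arm_system=false, attend_hearing=true, audit_prescription=true, authorize_form=false, cease_operations=true, lock_door=true, notify_ledger=false, quarantine_directive=true, review_consent=false, review_voucher=true); no atom is both obligatory and forbidden, so the set is consistent.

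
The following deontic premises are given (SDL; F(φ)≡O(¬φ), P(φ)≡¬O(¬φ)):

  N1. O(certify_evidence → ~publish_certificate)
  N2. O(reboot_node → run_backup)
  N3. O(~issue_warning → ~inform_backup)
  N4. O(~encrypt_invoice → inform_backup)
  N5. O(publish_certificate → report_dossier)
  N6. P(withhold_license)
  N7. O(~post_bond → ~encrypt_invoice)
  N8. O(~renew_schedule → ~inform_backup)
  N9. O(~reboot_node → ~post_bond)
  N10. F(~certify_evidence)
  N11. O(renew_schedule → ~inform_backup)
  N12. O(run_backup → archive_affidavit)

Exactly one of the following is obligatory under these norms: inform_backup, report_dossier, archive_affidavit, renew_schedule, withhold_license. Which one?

By case analysis on ~renew_schedule: premise 8 gives O(~renew_schedule → ~inform_backup) and premise 11 gives O(renew_schedule → ~inform_backup), so O(~inform_backup) either way.
Premise 4 is O(~encrypt_invoice → inform_backup); contrapositively O(~inform_backup → encrypt_invoice). Since O(~inform_backup) holds, K gives O(encrypt_invoice).
Premise 7, O(~post_bond → ~encrypt_invoice), contraposes to O(encrypt_invoice → post_bond); with O(encrypt_invoice) we get O(post_bond).
The contrapositive of premise 9 (O(~reboot_node → ~post_bond)) is O(post_bond → reboot_node), and O(post_bond) is already established, so O(reboot_node).
Applying K to premise 2 (O(reboot_node → run_backup)) and O(reboot_node) yields O(run_backup).
With premise 12, O(run_backup → archive_affidavit), the K-axiom yields O(archive_affidavit).
So O(archive_affidavit) holds — archive_affidavit is obligatory. None of the other listed options is made obligatory by any chain of premises.

archive_affidavit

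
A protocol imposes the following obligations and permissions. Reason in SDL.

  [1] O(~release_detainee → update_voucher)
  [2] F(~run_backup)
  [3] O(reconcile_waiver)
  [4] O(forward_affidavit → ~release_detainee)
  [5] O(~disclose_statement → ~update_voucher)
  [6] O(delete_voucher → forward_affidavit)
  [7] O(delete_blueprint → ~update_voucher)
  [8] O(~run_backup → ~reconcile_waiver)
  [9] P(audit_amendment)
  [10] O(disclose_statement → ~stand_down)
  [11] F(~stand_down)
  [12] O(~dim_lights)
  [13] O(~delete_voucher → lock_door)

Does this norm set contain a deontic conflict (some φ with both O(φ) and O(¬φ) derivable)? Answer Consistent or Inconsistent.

Premise 8 is O(~run_backup → ~reconcile_waiver), but O(~run_backup) is not derivable from the premises, so it does not yield O(~reconcile_waiver).
So O(~reconcile_waiver) is not derivable, and the apparent clash with O(reconcile_waiver) does not arise.
A world satisfying every obligation exists (e.g. audit_amendment=false, delete_blueprint=false, delete_voucher=false, dim_lights=false, disclose_statement=false, forward_affidavit=false, lock_door=true, reconcile_waiver=true, release_detainee=true, run_backup=true, stand_down=true, update_voucher=false); no atom is both obligatory and forbidden, so the set is consistent.

Consistent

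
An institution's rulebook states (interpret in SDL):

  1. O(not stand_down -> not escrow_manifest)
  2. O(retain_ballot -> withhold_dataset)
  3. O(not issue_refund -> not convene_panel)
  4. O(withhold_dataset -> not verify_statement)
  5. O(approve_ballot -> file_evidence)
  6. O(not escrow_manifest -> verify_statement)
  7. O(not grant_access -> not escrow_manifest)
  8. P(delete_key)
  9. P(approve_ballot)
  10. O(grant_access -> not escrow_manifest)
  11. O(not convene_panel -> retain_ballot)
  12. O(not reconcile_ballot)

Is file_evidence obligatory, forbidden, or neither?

Premise 5 is O(approve_ballot -> file_evidence), but O(approve_ballot) is not derivable from the premises (the permission P(approve_ballot) asserts only not O(not approve_ballot), not O(approve_ballot)), so it does not yield O(file_evidence).
No premise or chain of K-axiom applications forces O(file_evidence), and none forces O(not file_evidence). So file_evidence is neither obligatory nor forbidden under these norms.

Neither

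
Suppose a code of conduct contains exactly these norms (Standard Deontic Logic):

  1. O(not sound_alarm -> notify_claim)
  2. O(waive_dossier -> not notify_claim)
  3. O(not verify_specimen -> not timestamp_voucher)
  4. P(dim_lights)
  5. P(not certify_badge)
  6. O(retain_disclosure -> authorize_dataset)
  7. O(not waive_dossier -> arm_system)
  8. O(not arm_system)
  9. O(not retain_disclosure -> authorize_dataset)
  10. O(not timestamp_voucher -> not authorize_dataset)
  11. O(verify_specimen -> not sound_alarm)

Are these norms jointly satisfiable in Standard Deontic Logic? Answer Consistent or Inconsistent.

Inconsistent

Premises 6 and 9 cover both cases: O(retain_disclosure -> authorize_dataset) and O(not retain_disclosure -> authorize_dataset). Since retain_disclosure ∨ not retain_disclosure is a tautology, O(authorize_dataset) follows.
Premise 10, O(not timestamp_voucher -> not authorize_dataset), contraposes to O(authorize_dataset -> timestamp_voucher); with O(authorize_dataset) we get O(timestamp_voucher).
Premise 3 is O(not verify_specimen -> not timestamp_voucher); contrapositively O(timestamp_voucher -> verify_specimen). Since O(timestamp_voucher) holds, K gives O(verify_specimen).
Premise 11 is O(verify_specimen -> not sound_alarm); since O(verify_specimen), deontic closure gives O(not sound_alarm).
Applying K to premise 1 (O(not sound_alarm -> notify_claim)) and O(not sound_alarm) yields O(notify_claim).
The contrapositive of premise 2 (O(waive_dossier -> not notify_claim)) is O(notify_claim -> not waive_dossier), and O(notify_claim) is already established, so O(not waive_dossier).
Applying K to premise 7 (O(not waive_dossier -> arm_system)) and O(not waive_dossier) yields O(arm_system).
Yet premise 8 states O(not arm_system).
We now have both O(arm_system) and O(not arm_system) — arm_system is simultaneously obligatory and forbidden, violating the D-axiom.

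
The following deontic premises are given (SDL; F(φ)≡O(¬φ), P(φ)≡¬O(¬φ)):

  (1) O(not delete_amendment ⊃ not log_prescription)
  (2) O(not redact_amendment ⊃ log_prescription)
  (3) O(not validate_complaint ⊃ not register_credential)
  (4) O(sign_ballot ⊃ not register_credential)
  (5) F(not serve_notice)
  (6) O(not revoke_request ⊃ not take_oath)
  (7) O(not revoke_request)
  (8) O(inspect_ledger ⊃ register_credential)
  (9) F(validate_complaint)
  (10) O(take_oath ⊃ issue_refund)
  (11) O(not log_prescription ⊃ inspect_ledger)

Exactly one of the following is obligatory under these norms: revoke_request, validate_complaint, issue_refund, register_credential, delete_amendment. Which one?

delete_amendment

F(validate_complaint) at premise 9 means O(not validate_complaint).
Premise 3 is O(not validate_complaint ⊃ not register_credential); since O(not validate_complaint), deontic closure gives O(not register_credential).
Premise 8, O(inspect_ledger ⊃ register_credential), contraposes to O(not register_credential ⊃ not inspect_ledger); with O(not register_credential) we get O(not inspect_ledger).
Premise 11, O(not log_prescription ⊃ inspect_ledger), contraposes to O(not inspect_ledger ⊃ log_prescription); with O(not inspect_ledger) we get O(log_prescription).
Premise 1 is O(not delete_amendment ⊃ not log_prescription); contrapositively O(log_prescription ⊃ delete_amendment). Since O(log_prescription) holds, K gives O(delete_amendment).
So O(delete_amendment) holds — delete_amendment is obligatory. None of the other listed options is made obligatory by any chain of premises.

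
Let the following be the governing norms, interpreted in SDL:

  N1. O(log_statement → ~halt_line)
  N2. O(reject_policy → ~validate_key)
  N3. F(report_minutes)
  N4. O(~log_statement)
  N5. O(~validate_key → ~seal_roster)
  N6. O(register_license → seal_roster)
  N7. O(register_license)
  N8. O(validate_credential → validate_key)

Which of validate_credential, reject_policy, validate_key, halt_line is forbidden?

From premise 7 we have O(register_license).
With premise 6, O(register_license → seal_roster), the K-axiom yields O(seal_roster).
Premise 5 is O(~validate_key → ~seal_roster); contrapositively O(seal_roster → validate_key). Since O(seal_roster) holds, K gives O(validate_key).
The contrapositive of premise 2 (O(reject_policy → ~validate_key)) is O(validate_key → ~reject_policy), and O(validate_key) is already established, so O(~reject_policy).
So O(~reject_policy) holds, i.e. reject_policy is forbidden. None of the other listed options is forbidden under the premises.

reject_policy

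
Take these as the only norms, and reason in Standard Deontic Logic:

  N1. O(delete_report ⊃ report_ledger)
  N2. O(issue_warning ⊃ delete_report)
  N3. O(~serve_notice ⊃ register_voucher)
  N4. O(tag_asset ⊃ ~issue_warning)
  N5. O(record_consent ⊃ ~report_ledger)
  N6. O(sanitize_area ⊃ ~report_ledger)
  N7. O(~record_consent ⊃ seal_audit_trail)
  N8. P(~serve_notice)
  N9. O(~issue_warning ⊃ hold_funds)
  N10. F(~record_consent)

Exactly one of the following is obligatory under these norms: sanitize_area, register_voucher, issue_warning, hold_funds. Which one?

hold_funds

Premise 10, F(~record_consent), is equivalent to O(record_consent).
Applying K to premise 5 (O(record_consent ⊃ ~report_ledger)) and O(record_consent) yields O(~report_ledger).
The contrapositive of premise 1 (O(delete_report ⊃ report_ledger)) is O(~report_ledger ⊃ ~delete_report), and O(~report_ledger) is already established, so O(~delete_report).
Premise 2, O(issue_warning ⊃ delete_report), contraposes to O(~delete_report ⊃ ~issue_warning); with O(~delete_report) we get O(~issue_warning).
Applying K to premise 9 (O(~issue_warning ⊃ hold_funds)) and O(~issue_warning) yields O(hold_funds).
So O(hold_funds) holds — hold_funds is obligatory. None of the other listed options is made obligatory by any chain of premises.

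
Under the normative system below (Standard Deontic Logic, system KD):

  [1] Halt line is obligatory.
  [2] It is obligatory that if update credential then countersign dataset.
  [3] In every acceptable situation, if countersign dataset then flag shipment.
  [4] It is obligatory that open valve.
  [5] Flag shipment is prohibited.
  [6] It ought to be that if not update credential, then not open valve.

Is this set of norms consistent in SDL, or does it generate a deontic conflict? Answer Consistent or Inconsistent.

From premise 4 we have O(open_valve).
Premise 6, O(¬update_credential → ¬open_valve), contraposes to O(open_valve → update_credential); with O(open_valve) we get O(update_credential).
With premise 2, O(update_credential → countersign_dataset), the K-axiom yields O(countersign_dataset).
With premise 3, O(countersign_dataset → flag_shipment), the K-axiom yields O(flag_shipment).
But premise 5, F(flag_shipment), means O(¬flag_shipment).
We now have both O(flag_shipment) and O(¬flag_shipment) — flag_shipment is simultaneously obligatory and forbidden, violating the D-axiom.

Inconsistent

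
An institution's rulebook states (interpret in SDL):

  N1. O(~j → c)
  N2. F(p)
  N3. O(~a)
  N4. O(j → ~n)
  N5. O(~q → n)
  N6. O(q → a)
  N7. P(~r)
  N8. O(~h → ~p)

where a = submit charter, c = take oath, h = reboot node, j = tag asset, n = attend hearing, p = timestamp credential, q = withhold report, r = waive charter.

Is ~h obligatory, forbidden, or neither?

Premise 8 is O(~h → ~p); even if O(~p) held, inferring O(~h) would be affirming the consequent — invalid.
No premise or chain of K-axiom applications forces O(~h), and none forces O(h). So ~h is neither obligatory nor forbidden under these norms.

Neither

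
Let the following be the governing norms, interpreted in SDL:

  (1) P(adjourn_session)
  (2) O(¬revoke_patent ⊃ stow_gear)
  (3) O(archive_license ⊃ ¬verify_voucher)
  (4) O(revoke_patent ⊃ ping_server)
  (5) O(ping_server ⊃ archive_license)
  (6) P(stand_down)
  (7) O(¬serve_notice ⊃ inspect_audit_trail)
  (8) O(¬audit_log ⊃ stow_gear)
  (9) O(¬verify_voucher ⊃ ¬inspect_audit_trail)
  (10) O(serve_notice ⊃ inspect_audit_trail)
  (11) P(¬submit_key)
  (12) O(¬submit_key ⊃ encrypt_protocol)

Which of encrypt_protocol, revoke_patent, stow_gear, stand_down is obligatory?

stow_gear

Premises 10 and 7 are O(serve_notice ⊃ inspect_audit_trail) and O(¬serve_notice ⊃ inspect_audit_trail); every ideal world satisfies serve_notice or ¬serve_notice, so in either case inspect_audit_trail holds — hence O(inspect_audit_trail).
Premise 9, O(¬verify_voucher ⊃ ¬inspect_audit_trail), contraposes to O(inspect_audit_trail ⊃ verify_voucher); with O(inspect_audit_trail) we get O(verify_voucher).
Premise 3 is O(archive_license ⊃ ¬verify_voucher); contrapositively O(verify_voucher ⊃ ¬archive_license). Since O(verify_voucher) holds, K gives O(¬archive_license).
The contrapositive of premise 5 (O(ping_server ⊃ archive_license)) is O(¬archive_license ⊃ ¬ping_server), and O(¬archive_license) is already established, so O(¬ping_server).
Premise 4 is O(revoke_patent ⊃ ping_server); contrapositively O(¬ping_server ⊃ ¬revoke_patent). Since O(¬ping_server) holds, K gives O(¬revoke_patent).
With premise 2, O(¬revoke_patent ⊃ stow_gear), the K-axiom yields O(stow_gear).
So O(stow_gear) holds — stow_gear is obligatory. None of the other listed options is made obligatory by any chain of premises.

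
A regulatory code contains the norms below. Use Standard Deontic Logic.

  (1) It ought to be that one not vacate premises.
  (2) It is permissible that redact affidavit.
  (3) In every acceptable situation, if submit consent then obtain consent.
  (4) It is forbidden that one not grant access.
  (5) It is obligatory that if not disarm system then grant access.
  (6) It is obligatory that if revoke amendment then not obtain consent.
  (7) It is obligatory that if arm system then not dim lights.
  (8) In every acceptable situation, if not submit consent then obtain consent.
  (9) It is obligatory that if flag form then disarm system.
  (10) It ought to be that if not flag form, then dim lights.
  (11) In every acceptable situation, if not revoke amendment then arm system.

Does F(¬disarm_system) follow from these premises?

Yes

By case analysis on ¬submit_consent: premise 8 gives O(¬submit_consent → obtain_consent) and premise 3 gives O(submit_consent → obtain_consent), so O(obtain_consent) either way.
Premise 6 is O(revoke_amendment → ¬obtain_consent); contrapositively O(obtain_consent → ¬revoke_amendment). Since O(obtain_consent) holds, K gives O(¬revoke_amendment).
With premise 11, O(¬revoke_amendment → arm_system), the K-axiom yields O(arm_system).
Premise 7 is O(arm_system → ¬dim_lights); since O(arm_system), deontic closure gives O(¬dim_lights).
Premise 10, O(¬flag_form → dim_lights), contraposes to O(¬dim_lights → flag_form); with O(¬dim_lights) we get O(flag_form).
With premise 9, O(flag_form → disarm_system), the K-axiom yields O(disarm_system).
Premises 1, 2, 4, 5 do not contribute to this derivation.
So O(disarm_system) holds, i.e. F(¬disarm_system). The claim follows.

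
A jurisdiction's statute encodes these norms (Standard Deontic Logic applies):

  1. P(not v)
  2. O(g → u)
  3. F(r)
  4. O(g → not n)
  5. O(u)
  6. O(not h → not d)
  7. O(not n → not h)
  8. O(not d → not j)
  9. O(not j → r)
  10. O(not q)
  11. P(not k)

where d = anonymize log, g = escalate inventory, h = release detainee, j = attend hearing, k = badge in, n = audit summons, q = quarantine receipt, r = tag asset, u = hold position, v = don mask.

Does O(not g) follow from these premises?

Premise 3, F(r), is equivalent to O(not r).
Premise 9 is O(not j → r); contrapositively O(not r → j). Since O(not r) holds, K gives O(j).
Premise 8, O(not d → not j), contraposes to O(j → d); with O(j) we get O(d).
The contrapositive of premise 6 (O(not h → not d)) is O(d → h), and O(d) is already established, so O(h).
Premise 7 is O(not n → not h); contrapositively O(h → n). Since O(h) holds, K gives O(n).
Premise 4, O(g → not n), contraposes to O(n → not g); with O(n) we get O(not g).
Premises 1, 2, 5, 10, 11 do not contribute to this derivation.
So O(not g) follows.

Yes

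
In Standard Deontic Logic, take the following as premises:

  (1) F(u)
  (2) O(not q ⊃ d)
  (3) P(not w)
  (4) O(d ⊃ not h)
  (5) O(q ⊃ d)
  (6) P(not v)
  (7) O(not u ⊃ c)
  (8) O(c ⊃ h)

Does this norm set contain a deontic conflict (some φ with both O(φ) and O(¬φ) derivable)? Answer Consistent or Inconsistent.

Inconsistent

Premises 2 and 5 cover both cases: O(not q ⊃ d) and O(q ⊃ d). Since not q ∨ q is a tautology, O(d) follows.
Premise 4 is O(d ⊃ not h); since O(d), deontic closure gives O(not h).
Premise 8 is O(c ⊃ h); contrapositively O(not h ⊃ not c). Since O(not h) holds, K gives O(not c).
The contrapositive of premise 7 (O(not u ⊃ c)) is O(not c ⊃ u), and O(not c) is already established, so O(u).
However, F(u) at premise 1 amounts to O(not u).
We now have both O(u) and O(not u) — u is simultaneously obligatory and forbidden, violating the D-axiom.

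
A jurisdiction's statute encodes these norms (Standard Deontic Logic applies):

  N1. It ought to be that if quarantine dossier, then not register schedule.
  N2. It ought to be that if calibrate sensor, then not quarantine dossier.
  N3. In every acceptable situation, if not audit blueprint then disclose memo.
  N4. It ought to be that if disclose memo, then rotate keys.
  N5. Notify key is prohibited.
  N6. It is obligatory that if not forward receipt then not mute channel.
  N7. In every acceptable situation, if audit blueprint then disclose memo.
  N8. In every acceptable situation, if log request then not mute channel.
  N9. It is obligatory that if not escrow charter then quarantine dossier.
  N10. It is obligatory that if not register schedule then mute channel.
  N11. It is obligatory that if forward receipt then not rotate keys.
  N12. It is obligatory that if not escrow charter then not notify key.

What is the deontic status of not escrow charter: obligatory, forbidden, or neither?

Forbidden

By case analysis on ¬audit_blueprint: premise 3 gives O(¬audit_blueprint → disclose_memo) and premise 7 gives O(audit_blueprint → disclose_memo), so O(disclose_memo) either way.
Applying K to premise 4 (O(disclose_memo → rotate_keys)) and O(disclose_memo) yields O(rotate_keys).
The contrapositive of premise 11 (O(forward_receipt → ¬rotate_keys)) is O(rotate_keys → ¬forward_receipt), and O(rotate_keys) is already established, so O(¬forward_receipt).
From O(¬forward_receipt) and premise 6, O(¬forward_receipt → ¬mute_channel), we obtain O(¬mute_channel).
The contrapositive of premise 10 (O(¬register_schedule → mute_channel)) is O(¬mute_channel → register_schedule), and O(¬mute_channel) is already established, so O(register_schedule).
Premise 1 is O(quarantine_dossier → ¬register_schedule); contrapositively O(register_schedule → ¬quarantine_dossier). Since O(register_schedule) holds, K gives O(¬quarantine_dossier).
Premise 9 is O(¬escrow_charter → quarantine_dossier); contrapositively O(¬quarantine_dossier → escrow_charter). Since O(¬quarantine_dossier) holds, K gives O(escrow_charter).
Premises 2, 5, 8, 12 do not contribute to this derivation.
Thus O(escrow_charter), which is F(¬escrow_charter): ¬escrow_charter is forbidden.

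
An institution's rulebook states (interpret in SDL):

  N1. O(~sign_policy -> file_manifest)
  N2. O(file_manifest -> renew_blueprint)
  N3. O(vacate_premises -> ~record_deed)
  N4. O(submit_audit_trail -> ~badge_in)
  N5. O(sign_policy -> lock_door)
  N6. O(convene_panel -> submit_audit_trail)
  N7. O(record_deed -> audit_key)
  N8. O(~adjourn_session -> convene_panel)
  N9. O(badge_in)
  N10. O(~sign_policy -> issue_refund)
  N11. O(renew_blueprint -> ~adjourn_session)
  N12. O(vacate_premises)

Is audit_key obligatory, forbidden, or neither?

Premise 7 is O(record_deed -> audit_key), but O(record_deed) is not derivable from the premises, so it does not yield O(audit_key).
No premise or chain of K-axiom applications forces O(audit_key), and none forces O(~audit_key). So audit_key is neither obligatory nor forbidden under these norms.

Neither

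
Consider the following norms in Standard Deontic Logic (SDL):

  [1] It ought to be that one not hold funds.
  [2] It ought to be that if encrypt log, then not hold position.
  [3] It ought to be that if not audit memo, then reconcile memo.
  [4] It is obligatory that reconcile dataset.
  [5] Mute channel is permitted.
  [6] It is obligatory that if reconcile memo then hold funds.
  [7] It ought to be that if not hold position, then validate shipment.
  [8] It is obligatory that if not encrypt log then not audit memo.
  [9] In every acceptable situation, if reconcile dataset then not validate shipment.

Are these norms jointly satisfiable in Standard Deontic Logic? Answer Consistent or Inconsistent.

Inconsistent

Premise 1 states O(¬hold_funds) outright.
The contrapositive of premise 6 (O(reconcile_memo → hold_funds)) is O(¬hold_funds → ¬reconcile_memo), and O(¬hold_funds) is already established, so O(¬reconcile_memo).
The contrapositive of premise 3 (O(¬audit_memo → reconcile_memo)) is O(¬reconcile_memo → audit_memo), and O(¬reconcile_memo) is already established, so O(audit_memo).
Premise 8, O(¬encrypt_log → ¬audit_memo), contraposes to O(audit_memo → encrypt_log); with O(audit_memo) we get O(encrypt_log).
From O(encrypt_log) and premise 2, O(encrypt_log → ¬hold_position), we obtain O(¬hold_position).
From O(¬hold_position) and premise 7, O(¬hold_position → validate_shipment), we obtain O(validate_shipment).
Premise 9, O(reconcile_dataset → ¬validate_shipment), contraposes to O(validate_shipment → ¬reconcile_dataset); with O(validate_shipment) we get O(¬reconcile_dataset).
But premise 4 directly asserts O(reconcile_dataset).
We now have both O(¬reconcile_dataset) and O(reconcile_dataset) — reconcile_dataset is simultaneously obligatory and forbidden, violating the D-axiom.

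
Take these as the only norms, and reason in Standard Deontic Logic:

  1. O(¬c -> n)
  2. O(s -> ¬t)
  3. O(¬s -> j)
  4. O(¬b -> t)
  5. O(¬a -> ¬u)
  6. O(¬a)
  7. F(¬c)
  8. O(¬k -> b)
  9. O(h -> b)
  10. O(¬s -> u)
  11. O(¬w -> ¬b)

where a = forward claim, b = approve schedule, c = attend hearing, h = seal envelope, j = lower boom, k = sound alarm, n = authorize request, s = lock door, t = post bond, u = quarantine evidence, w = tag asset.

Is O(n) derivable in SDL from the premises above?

No

Premise 1 is O(¬c -> n), but O(¬c) is not derivable from the premises, so it does not yield O(n).
No other premise forces O(n). An ideal world satisfying every premise can still have n false, so O(n) is not derivable.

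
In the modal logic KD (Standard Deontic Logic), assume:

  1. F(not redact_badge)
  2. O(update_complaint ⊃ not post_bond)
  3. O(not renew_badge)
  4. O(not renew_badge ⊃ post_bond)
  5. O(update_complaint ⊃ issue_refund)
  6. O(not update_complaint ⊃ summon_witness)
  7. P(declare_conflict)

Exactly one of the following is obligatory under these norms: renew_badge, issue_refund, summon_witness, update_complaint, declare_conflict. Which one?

From premise 3 we have O(not renew_badge).
With premise 4, O(not renew_badge ⊃ post_bond), the K-axiom yields O(post_bond).
The contrapositive of premise 2 (O(update_complaint ⊃ not post_bond)) is O(post_bond ⊃ not update_complaint), and O(post_bond) is already established, so O(not update_complaint).
With premise 6, O(not update_complaint ⊃ summon_witness), the K-axiom yields O(summon_witness).
So O(summon_witness) holds — summon_witness is obligatory. None of the other listed options is made obligatory by any chain of premises.

summon_witness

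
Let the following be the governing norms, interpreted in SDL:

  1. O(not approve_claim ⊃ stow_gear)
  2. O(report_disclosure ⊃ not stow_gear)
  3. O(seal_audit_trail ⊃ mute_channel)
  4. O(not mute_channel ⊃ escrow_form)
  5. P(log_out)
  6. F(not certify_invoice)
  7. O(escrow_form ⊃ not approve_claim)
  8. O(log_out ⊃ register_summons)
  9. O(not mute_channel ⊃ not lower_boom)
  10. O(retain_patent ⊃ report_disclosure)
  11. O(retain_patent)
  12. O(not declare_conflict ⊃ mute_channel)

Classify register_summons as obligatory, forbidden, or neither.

Neither

Premise 8 is O(log_out ⊃ register_summons), but O(log_out) is not derivable from the premises (the permission P(log_out) asserts only not O(not log_out), not O(log_out)), so it does not yield O(register_summons).
No premise or chain of K-axiom applications forces O(register_summons), and none forces O(not register_summons). So register_summons is neither obligatory nor forbidden under these norms.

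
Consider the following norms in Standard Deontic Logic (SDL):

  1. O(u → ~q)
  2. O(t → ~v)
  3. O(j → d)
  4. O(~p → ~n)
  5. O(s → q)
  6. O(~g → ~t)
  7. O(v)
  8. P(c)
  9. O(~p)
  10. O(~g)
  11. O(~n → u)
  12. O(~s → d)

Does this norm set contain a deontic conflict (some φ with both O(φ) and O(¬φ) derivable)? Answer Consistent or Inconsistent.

Premise 2 is O(t → ~v), but O(t) is not derivable from the premises, so it does not yield O(~v).
So O(~v) is not derivable, and the apparent clash with O(v) does not arise.
A world satisfying every obligation exists (e.g. c=false, d=true, g=false, j=false, n=false, p=false, q=false, s=false, t=false, u=true, v=true); no atom is both obligatory and forbidden, so the set is consistent.

Consistent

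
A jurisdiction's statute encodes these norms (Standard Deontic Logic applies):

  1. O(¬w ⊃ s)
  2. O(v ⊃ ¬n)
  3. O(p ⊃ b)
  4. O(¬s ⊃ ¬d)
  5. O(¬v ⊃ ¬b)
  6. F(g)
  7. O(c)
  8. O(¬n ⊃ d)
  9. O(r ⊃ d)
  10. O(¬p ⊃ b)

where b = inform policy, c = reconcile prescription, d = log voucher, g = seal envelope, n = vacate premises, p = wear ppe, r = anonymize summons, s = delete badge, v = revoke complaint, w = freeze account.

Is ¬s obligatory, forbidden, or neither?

Premises 3 and 10 cover both cases: O(p ⊃ b) and O(¬p ⊃ b). Since p ∨ ¬p is a tautology, O(b) follows.
Premise 5 is O(¬v ⊃ ¬b); contrapositively O(b ⊃ v). Since O(b) holds, K gives O(v).
With premise 2, O(v ⊃ ¬n), the K-axiom yields O(¬n).
With premise 8, O(¬n ⊃ d), the K-axiom yields O(d).
Premise 4 is O(¬s ⊃ ¬d); contrapositively O(d ⊃ s). Since O(d) holds, K gives O(s).
Premises 1, 6, 7, 9 do not contribute to this derivation.
Thus O(s), which is F(¬s): ¬s is forbidden.

Forbidden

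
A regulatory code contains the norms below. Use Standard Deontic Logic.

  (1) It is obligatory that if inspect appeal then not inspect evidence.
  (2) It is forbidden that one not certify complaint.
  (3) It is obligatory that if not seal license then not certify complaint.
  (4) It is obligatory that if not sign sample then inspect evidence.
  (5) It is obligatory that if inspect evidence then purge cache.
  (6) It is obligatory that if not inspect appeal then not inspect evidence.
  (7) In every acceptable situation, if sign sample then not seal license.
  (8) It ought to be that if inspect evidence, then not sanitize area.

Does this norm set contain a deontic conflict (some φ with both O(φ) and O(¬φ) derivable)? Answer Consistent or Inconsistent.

Inconsistent

Premises 6 and 1 cover both cases: O(¬inspect_appeal → ¬inspect_evidence) and O(inspect_appeal → ¬inspect_evidence). Since ¬inspect_appeal ∨ inspect_appeal is a tautology, O(¬inspect_evidence) follows.
The contrapositive of premise 4 (O(¬sign_sample → inspect_evidence)) is O(¬inspect_evidence → sign_sample), and O(¬inspect_evidence) is already established, so O(sign_sample).
Premise 7 is O(sign_sample → ¬seal_license); since O(sign_sample), deontic closure gives O(¬seal_license).
From O(¬seal_license) and premise 3, O(¬seal_license → ¬certify_complaint), we obtain O(¬certify_complaint).
Yet premise 2 is F(¬certify_complaint), i.e. O(certify_complaint).
We now have both O(¬certify_complaint) and O(certify_complaint) — certify_complaint is simultaneously obligatory and forbidden, violating the D-axiom.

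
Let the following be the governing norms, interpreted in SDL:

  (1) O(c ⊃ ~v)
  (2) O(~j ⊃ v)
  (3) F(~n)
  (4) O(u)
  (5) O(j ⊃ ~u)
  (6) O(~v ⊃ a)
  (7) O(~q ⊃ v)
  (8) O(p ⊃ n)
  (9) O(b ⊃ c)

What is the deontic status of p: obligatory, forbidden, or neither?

Neither

Premise 8 is O(p ⊃ n); even if O(n) held, inferring O(p) would be affirming the consequent — invalid.
No premise or chain of K-axiom applications forces O(p), and none forces O(~p). So p is neither obligatory nor forbidden under these norms.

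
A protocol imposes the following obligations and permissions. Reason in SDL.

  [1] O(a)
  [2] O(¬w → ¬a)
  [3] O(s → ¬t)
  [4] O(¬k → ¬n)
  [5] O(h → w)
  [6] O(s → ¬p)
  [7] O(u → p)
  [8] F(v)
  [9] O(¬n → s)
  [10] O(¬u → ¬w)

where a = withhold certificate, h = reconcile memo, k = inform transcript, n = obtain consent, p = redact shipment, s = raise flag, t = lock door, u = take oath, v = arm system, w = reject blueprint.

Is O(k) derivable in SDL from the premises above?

From premise 1 we have O(a).
Premise 2 is O(¬w → ¬a); contrapositively O(a → w). Since O(a) holds, K gives O(w).
The contrapositive of premise 10 (O(¬u → ¬w)) is O(w → u), and O(w) is already established, so O(u).
Applying K to premise 7 (O(u → p)) and O(u) yields O(p).
The contrapositive of premise 6 (O(s → ¬p)) is O(p → ¬s), and O(p) is already established, so O(¬s).
The contrapositive of premise 9 (O(¬n → s)) is O(¬s → n), and O(¬s) is already established, so O(n).
The contrapositive of premise 4 (O(¬k → ¬n)) is O(n → k), and O(n) is already established, so O(k).
Premises 3, 5, 8 do not contribute to this derivation.
So O(k) follows.

Yes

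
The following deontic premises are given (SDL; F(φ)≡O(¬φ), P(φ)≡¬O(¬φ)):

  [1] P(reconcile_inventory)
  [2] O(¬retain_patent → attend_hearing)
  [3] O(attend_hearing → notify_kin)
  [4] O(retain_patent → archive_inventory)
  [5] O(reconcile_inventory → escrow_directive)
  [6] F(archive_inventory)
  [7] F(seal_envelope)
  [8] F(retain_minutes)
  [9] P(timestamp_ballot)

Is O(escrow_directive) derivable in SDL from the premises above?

Premise 5 is O(reconcile_inventory → escrow_directive), but O(reconcile_inventory) is not derivable from the premises (the permission P(reconcile_inventory) asserts only ¬O(¬reconcile_inventory), not O(reconcile_inventory)), so it does not yield O(escrow_directive).
No other premise forces O(escrow_directive). An ideal world satisfying every premise can still have escrow_directive false, so O(escrow_directive) is not derivable.

No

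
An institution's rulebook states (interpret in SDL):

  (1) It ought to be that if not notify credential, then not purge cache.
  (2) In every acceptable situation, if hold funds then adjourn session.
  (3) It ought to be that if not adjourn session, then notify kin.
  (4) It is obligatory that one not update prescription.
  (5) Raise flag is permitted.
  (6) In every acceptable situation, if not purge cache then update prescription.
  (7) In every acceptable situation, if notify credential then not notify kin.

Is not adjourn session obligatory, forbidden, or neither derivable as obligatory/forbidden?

Premise 4 states O(¬update_prescription) outright.
The contrapositive of premise 6 (O(¬purge_cache → update_prescription)) is O(¬update_prescription → purge_cache), and O(¬update_prescription) is already established, so O(purge_cache).
Premise 1 is O(¬notify_credential → ¬purge_cache); contrapositively O(purge_cache → notify_credential). Since O(purge_cache) holds, K gives O(notify_credential).
With premise 7, O(notify_credential → ¬notify_kin), the K-axiom yields O(¬notify_kin).
Premise 3 is O(¬adjourn_session → notify_kin); contrapositively O(¬notify_kin → adjourn_session). Since O(¬notify_kin) holds, K gives O(adjourn_session).
Premises 2, 5 do not contribute to this derivation.
Thus O(adjourn_session), which is F(¬adjourn_session): ¬adjourn_session is forbidden.

Forbidden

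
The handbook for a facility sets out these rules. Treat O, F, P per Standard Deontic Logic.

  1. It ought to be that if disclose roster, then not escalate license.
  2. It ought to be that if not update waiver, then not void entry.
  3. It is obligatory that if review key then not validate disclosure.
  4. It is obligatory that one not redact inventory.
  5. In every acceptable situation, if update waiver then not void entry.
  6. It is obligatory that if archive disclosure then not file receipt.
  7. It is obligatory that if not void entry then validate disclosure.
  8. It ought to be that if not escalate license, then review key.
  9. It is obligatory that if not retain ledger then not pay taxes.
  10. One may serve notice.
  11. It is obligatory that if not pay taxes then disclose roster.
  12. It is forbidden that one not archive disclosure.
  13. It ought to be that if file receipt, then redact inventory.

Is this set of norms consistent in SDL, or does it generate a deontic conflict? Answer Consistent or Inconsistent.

Premise 13 is O(file_receipt → redact_inventory), but O(file_receipt) is not derivable from the premises, so it does not yield O(redact_inventory).
So O(redact_inventory) is not derivable, and the apparent clash with O(¬redact_inventory) does not arise.
A world satisfying every obligation exists (e.g. archive_disclosure=true, disclose_roster=false, escalate_license=true, file_receipt=false, pay_taxes=true, redact_inventory=false, retain_ledger=true, review_key=false, serve_notice=false, update_waiver=false, validate_disclosure=true, void_entry=false); no atom is both obligatory and forbidden, so the set is consistent.

Consistent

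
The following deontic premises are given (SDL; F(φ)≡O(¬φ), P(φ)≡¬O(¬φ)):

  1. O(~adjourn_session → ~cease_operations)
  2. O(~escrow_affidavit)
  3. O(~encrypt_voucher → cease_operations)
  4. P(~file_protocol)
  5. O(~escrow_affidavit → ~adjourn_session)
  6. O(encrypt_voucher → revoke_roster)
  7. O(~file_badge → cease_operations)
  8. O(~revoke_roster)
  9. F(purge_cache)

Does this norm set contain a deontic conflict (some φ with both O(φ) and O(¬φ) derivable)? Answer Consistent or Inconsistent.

Premise 8 states O(~revoke_roster) outright.
Premise 6 is O(encrypt_voucher → revoke_roster); contrapositively O(~revoke_roster → ~encrypt_voucher). Since O(~revoke_roster) holds, K gives O(~encrypt_voucher).
With premise 3, O(~encrypt_voucher → cease_operations), the K-axiom yields O(cease_operations).
Premise 1, O(~adjourn_session → ~cease_operations), contraposes to O(cease_operations → adjourn_session); with O(cease_operations) we get O(adjourn_session).
The contrapositive of premise 5 (O(~escrow_affidavit → ~adjourn_session)) is O(adjourn_session → escrow_affidavit), and O(adjourn_session) is already established, so O(escrow_affidavit).
However, premise 2 gives O(~escrow_affidavit).
We now have both O(escrow_affidavit) and O(~escrow_affidavit) — escrow_affidavit is simultaneously obligatory and forbidden, violating the D-axiom.

Inconsistent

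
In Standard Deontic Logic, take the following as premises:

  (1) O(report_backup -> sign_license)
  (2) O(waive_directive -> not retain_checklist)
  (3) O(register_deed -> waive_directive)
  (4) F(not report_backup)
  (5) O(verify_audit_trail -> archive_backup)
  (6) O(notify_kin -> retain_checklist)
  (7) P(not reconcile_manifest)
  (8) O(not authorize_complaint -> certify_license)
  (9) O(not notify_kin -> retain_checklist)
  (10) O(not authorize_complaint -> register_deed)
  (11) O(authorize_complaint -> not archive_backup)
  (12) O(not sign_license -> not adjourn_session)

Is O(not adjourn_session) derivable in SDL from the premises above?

Premise 12 is O(not sign_license -> not adjourn_session), but O(not sign_license) is not derivable from the premises, so it does not yield O(not adjourn_session).
No other premise forces O(not adjourn_session). An ideal world satisfying every premise can still have not adjourn_session false, so O(not adjourn_session) is not derivable.

No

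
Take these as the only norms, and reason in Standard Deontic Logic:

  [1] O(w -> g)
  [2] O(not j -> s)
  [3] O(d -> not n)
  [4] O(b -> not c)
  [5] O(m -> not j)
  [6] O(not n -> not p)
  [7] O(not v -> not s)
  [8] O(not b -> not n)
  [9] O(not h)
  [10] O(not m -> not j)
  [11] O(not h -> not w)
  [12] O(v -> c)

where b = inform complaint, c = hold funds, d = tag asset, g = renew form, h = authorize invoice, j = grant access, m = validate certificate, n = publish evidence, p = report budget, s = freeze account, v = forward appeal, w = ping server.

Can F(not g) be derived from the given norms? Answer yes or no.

No

Premise 1 is O(w -> g), but O(w) is not derivable from the premises, so it does not yield O(g).
No other premise forces O(g). An ideal world satisfying every premise can still have not g true, so F(not g) is not derivable.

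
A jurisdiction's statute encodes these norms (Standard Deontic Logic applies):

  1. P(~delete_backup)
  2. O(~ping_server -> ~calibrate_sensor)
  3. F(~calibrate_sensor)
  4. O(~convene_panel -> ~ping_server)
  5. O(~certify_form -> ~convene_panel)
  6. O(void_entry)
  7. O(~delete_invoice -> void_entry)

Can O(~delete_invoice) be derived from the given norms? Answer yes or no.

Premise 7 is O(~delete_invoice -> void_entry); even if O(void_entry) held, inferring O(~delete_invoice) would be affirming the consequent — invalid.
No other premise forces O(~delete_invoice). An ideal world satisfying every premise can still have ~delete_invoice false, so O(~delete_invoice) is not derivable.

No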